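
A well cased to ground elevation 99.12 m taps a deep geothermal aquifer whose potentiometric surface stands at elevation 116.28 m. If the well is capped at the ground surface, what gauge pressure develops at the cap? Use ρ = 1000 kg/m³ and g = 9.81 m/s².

Head above the cap: Δh = 116.28 − 99.12 = 17.16 m.
P = ρgΔh = 1000 × 9.81 × 17.16 = 168340 Pa ≈ 168 kPa.

P ≈ 168 kPa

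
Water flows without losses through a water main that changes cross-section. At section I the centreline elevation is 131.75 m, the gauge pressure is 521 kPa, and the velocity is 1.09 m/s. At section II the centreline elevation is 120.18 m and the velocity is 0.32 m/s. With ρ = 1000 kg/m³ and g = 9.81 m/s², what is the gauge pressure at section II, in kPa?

P₂ ≈ 635 kPa

Pressure head at I: ψ₁ = P₁/(ρg) = 521×1000 / (1000 × 9.81) = 53.11 m.
Velocity heads: v₁²/2g = 1.09²/19.62 = 0.061 m; v₂²/2g = 0.32²/19.62 = 0.005 m.
Total head H = z₁ + ψ₁ + v₁²/2g = 131.75 + 53.11 + 0.061 = 184.92 m.
ψ₂ = H − z₂ − v₂²/2g = 184.92 − 120.18 − 0.005 = 64.73 m.
P₂ = ρgψ₂ = 1000 × 9.81 × 64.73 ≈ 635 kPa.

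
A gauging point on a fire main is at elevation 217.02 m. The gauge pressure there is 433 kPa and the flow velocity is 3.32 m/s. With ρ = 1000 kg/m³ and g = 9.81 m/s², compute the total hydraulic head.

h ≈ 261.72 m

Pressure head ψ = P/(ρg) = 433×1000 / (1000 × 9.81) = 44.14 m.
Velocity head = v²/(2g) = 3.32² / (2 × 9.81) = 0.562 m.
h = z + ψ + v²/(2g) = 217.02 + 44.14 + 0.562 = 261.72 m.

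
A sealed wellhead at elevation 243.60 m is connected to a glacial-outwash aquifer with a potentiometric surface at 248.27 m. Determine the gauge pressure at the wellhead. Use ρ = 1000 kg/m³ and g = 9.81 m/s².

P ≈ 45.8 kPa

Head above the cap: Δh = 248.27 − 243.60 = 4.67 m.
P = ρgΔh = 1000 × 9.81 × 4.67 = 45813 Pa ≈ 45.8 kPa.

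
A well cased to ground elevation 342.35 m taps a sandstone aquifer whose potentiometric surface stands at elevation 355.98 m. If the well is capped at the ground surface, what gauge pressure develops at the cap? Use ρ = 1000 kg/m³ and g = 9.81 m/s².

P ≈ 134 kPa

Head above the cap: Δh = 355.98 − 342.35 = 13.63 m.
P = ρgΔh = 1000 × 9.81 × 13.63 = 133710 Pa ≈ 134 kPa.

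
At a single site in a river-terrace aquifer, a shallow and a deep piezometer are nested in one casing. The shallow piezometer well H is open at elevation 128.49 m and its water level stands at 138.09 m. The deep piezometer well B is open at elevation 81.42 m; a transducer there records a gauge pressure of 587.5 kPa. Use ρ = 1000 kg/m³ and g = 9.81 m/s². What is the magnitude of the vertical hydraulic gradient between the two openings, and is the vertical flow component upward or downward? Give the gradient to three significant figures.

Total head at well H: h = 138.09 m (water level in the standpipe).
Pressure head at well B: ψ = P/(ρg) = 587.5×1000 / (1000 × 9.81) = 59.89 m.
Total head at well B: h = z + ψ = 81.42 + 59.89 = 141.31 m.
Δh = h(well H) − h(well B) = 138.09 − 141.31 = -3.22 m.
Vertical separation Δz = 128.49 − 81.42 = 47.07 m.
|i_v| = |Δh| / Δz = 3.22 / 47.07 = 0.0684.
Head is higher in the deep piezometer, so vertical flow is upward (discharge condition).

|i_v| ≈ 0.0684; vertical flow is upward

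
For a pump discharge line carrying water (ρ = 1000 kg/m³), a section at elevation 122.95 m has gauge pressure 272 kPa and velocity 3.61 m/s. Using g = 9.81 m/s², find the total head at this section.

h ≈ 151.34 m

Pressure head ψ = P/(ρg) = 272×1000 / (1000 × 9.81) = 27.73 m.
Velocity head = v²/(2g) = 3.61² / (2 × 9.81) = 0.664 m.
h = z + ψ + v²/(2g) = 122.95 + 27.73 + 0.664 = 151.34 m.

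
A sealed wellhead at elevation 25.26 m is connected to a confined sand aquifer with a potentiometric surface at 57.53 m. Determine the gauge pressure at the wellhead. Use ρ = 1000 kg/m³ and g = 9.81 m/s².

Head above the cap: Δh = 57.53 − 25.26 = 32.27 m.
P = ρgΔh = 1000 × 9.81 × 32.27 = 316569 Pa ≈ 317 kPa.

P ≈ 317 kPa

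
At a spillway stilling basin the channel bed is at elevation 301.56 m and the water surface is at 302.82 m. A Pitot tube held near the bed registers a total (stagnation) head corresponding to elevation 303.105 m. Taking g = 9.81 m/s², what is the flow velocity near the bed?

Near the bed, under hydrostatic conditions, the piezometric head (z + ψ) equals the free-surface elevation, 302.82 m.
Velocity head = total − piezometric = 303.105 − 302.82 = 0.285 m.
v = √(2g·h_v) = √(2 × 9.81 × 0.285) = 2.36 m/s.

v ≈ 2.36 m/s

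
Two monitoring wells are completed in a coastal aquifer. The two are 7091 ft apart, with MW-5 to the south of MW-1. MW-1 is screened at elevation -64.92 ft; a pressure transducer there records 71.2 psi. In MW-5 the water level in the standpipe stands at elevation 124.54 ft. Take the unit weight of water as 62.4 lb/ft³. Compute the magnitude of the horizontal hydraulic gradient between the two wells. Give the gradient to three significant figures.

Pressure head at MW-1: ψ = 144·P/γ = 144 × 71.2 / 62.4 = 164.31 ft.
Total head at MW-1: h = z + ψ = -64.92 + 164.31 = 99.39 ft.
Total head at MW-5: h = 124.54 ft (water level in the piezometer is the total head).
Head difference: h(MW-1) − h(MW-5) = 99.39 − 124.54 = -25.15 ft.
Hydraulic gradient: i = |Δh| / L = 25.15 / 7091 = 0.00355.

i ≈ 0.00355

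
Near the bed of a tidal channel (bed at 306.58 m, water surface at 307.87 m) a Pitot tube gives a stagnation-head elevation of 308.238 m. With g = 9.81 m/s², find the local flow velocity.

v ≈ 2.69 m/s

Near the bed, under hydrostatic conditions, the piezometric head (z + ψ) equals the free-surface elevation, 307.87 m.
Velocity head = total − piezometric = 308.238 − 307.87 = 0.368 m.
v = √(2g·h_v) = √(2 × 9.81 × 0.368) = 2.69 m/s.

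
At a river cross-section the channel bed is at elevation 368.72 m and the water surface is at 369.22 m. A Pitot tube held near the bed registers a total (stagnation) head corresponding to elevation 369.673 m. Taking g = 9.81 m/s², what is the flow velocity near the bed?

v ≈ 2.98 m/s

Near the bed, under hydrostatic conditions, the piezometric head (z + ψ) equals the free-surface elevation, 369.22 m.
Velocity head = total − piezometric = 369.673 − 369.22 = 0.453 m.
v = √(2g·h_v) = √(2 × 9.81 × 0.453) = 2.98 m/s.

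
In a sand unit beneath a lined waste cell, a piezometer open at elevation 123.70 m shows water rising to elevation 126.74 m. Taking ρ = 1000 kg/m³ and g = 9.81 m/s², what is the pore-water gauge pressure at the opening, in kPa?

Pressure head ψ = h − z = 126.74 − 123.70 = 3.04 m.
P = ρgψ = 1000 × 9.81 × 3.04 = 29822 Pa ≈ 29.8 kPa.

P ≈ 29.8 kPa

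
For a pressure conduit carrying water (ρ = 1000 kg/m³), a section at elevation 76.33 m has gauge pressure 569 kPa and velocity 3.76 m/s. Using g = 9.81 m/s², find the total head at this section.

Pressure head ψ = P/(ρg) = 569×1000 / (1000 × 9.81) = 58.00 m.
Velocity head = v²/(2g) = 3.76² / (2 × 9.81) = 0.721 m.
h = z + ψ + v²/(2g) = 76.33 + 58.00 + 0.721 = 135.05 m.

h ≈ 135.05 m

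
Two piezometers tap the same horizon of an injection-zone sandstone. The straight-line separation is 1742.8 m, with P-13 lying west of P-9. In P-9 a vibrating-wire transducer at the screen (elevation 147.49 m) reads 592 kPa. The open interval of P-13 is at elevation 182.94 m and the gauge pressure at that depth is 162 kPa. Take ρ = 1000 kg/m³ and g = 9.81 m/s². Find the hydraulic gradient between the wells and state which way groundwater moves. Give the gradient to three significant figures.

Pressure head at P-9: ψ = P/(ρg) = 592×1000 / (1000 × 9.81) = 60.35 m.
Total head at P-9: h = z + ψ = 147.49 + 60.35 = 207.84 m.
Pressure head at P-13: ψ = P/(ρg) = 162×1000 / (1000 × 9.81) = 16.51 m.
Total head at P-13: h = z + ψ = 182.94 + 16.51 = 199.45 m.
Head difference: h(P-9) − h(P-13) = 207.84 − 199.45 = 8.39 m.
Hydraulic gradient: i = |Δh| / L = 8.39 / 1742.8 = 0.00481.
Flow is from higher to lower head: from P-9 toward P-13, i.e. toward the west.

i ≈ 0.00481; groundwater flows toward the west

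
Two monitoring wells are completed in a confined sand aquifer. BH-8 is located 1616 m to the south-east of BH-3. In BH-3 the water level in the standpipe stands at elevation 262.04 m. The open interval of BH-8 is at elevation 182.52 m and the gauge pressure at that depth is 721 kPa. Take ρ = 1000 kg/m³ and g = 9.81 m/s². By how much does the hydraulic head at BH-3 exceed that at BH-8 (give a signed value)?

Total head at BH-3: h = 262.04 m (water level in the piezometer is the total head).
Pressure head at BH-8: ψ = P/(ρg) = 721×1000 / (1000 × 9.81) = 73.50 m.
Total head at BH-8: h = z + ψ = 182.52 + 73.50 = 256.02 m.
Head difference: h(BH-3) − h(BH-8) = 262.04 − 256.02 = 6.02 m.

Δh ≈ 6.02 m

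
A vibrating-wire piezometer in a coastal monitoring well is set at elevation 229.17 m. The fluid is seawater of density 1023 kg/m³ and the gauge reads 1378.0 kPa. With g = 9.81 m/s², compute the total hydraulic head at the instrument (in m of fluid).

ψ = P/(ρg) = 1378.0×1000 / (1023 × 9.81) = 137.31 m.
h = z + ψ = 229.17 + 137.31 = 366.48 m.

h ≈ 366.48 m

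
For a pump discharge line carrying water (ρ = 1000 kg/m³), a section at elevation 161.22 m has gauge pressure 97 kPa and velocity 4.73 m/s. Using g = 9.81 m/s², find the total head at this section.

Pressure head ψ = P/(ρg) = 97×1000 / (1000 × 9.81) = 9.89 m.
Velocity head = v²/(2g) = 4.73² / (2 × 9.81) = 1.140 m.
h = z + ψ + v²/(2g) = 161.22 + 9.89 + 1.140 = 172.25 m.

h ≈ 172.25 m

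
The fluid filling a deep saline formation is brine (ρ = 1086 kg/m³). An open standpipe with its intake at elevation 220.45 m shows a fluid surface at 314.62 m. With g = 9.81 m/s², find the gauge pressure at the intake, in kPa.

Pressure head ψ = h − z = 314.62 − 220.45 = 94.17 m.
P = ρgψ = 1086 × 9.81 × 94.17 = 1003255 Pa ≈ 1000 kPa.

P ≈ 1000 kPa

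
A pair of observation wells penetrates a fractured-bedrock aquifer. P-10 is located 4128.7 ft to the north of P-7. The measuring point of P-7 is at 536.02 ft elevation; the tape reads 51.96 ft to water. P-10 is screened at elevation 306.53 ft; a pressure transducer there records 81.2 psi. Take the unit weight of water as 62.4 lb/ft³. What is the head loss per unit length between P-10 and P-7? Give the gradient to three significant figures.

Total head at P-7: h = 536.02 − 51.96 = 484.06 ft.
Pressure head at P-10: ψ = 144·P/γ = 144 × 81.2 / 62.4 = 187.38 ft.
Total head at P-10: h = z + ψ = 306.53 + 187.38 = 493.91 ft.
Head difference: h(P-7) − h(P-10) = 484.06 − 493.91 = -9.85 ft.
Hydraulic gradient: i = |Δh| / L = 9.85 / 4128.7 = 0.00239.

i ≈ 0.00239 ft/ft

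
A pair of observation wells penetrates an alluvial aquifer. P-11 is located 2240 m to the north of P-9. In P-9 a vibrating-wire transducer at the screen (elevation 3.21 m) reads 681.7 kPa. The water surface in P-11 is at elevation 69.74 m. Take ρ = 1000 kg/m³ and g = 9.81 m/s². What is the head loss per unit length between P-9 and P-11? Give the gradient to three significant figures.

Pressure head at P-9: ψ = P/(ρg) = 681.7×1000 / (1000 × 9.81) = 69.49 m.
Total head at P-9: h = z + ψ = 3.21 + 69.49 = 72.70 m.
Total head at P-11: h = 69.74 m (water level in the piezometer is the total head).
Head difference: h(P-9) − h(P-11) = 72.70 − 69.74 = 2.96 m.
Hydraulic gradient: i = |Δh| / L = 2.96 / 2240 = 0.00132.

i ≈ 0.00132 m/m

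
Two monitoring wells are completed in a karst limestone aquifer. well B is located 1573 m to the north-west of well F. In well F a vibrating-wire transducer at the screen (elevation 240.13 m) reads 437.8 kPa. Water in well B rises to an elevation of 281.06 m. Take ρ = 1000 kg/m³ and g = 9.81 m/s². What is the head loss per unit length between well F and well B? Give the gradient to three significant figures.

Pressure head at well F: ψ = P/(ρg) = 437.8×1000 / (1000 × 9.81) = 44.63 m.
Total head at well F: h = z + ψ = 240.13 + 44.63 = 284.76 m.
Total head at well B: h = 281.06 m (water level in the piezometer is the total head).
Head difference: h(well F) − h(well B) = 284.76 − 281.06 = 3.70 m.
Hydraulic gradient: i = |Δh| / L = 3.70 / 1573 = 0.00235.

i ≈ 0.00235 m/m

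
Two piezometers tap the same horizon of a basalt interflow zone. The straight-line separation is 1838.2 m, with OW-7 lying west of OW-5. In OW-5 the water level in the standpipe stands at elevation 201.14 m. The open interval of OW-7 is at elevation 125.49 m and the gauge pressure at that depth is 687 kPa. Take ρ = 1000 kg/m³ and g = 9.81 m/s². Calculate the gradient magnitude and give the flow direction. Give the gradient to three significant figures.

Total head at OW-5: h = 201.14 m (water level in the piezometer is the total head).
Pressure head at OW-7: ψ = P/(ρg) = 687×1000 / (1000 × 9.81) = 70.03 m.
Total head at OW-7: h = z + ψ = 125.49 + 70.03 = 195.52 m.
Head difference: h(OW-5) − h(OW-7) = 201.14 − 195.52 = 5.62 m.
Hydraulic gradient: i = |Δh| / L = 5.62 / 1838.2 = 0.00306.
Flow is from higher to lower head: from OW-5 toward OW-7, i.e. toward the west.

i ≈ 0.00306; groundwater flows toward the west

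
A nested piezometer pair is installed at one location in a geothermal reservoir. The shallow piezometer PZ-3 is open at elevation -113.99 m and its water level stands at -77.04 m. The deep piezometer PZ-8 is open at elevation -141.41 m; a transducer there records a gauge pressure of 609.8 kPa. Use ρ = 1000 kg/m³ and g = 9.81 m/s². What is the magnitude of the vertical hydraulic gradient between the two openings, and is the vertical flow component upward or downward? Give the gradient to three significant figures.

Total head at PZ-3: h = -77.04 m (water level in the standpipe).
Pressure head at PZ-8: ψ = P/(ρg) = 609.8×1000 / (1000 × 9.81) = 62.16 m.
Total head at PZ-8: h = z + ψ = -141.41 + 62.16 = -79.25 m.
Δh = h(PZ-3) − h(PZ-8) = -77.04 − (-79.25) = 2.21 m.
Vertical separation Δz = -113.99 − (-141.41) = 27.42 m.
|i_v| = |Δh| / Δz = 2.21 / 27.42 = 0.0806.
Head is higher in the shallow piezometer, so vertical flow is downward (recharge condition).

|i_v| ≈ 0.0806; vertical flow is downward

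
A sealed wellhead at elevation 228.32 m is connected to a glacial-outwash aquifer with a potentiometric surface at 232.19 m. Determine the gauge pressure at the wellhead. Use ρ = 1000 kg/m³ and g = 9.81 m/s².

Head above the cap: Δh = 232.19 − 228.32 = 3.87 m.
P = ρgΔh = 1000 × 9.81 × 3.87 = 37965 Pa ≈ 38.0 kPa.

P ≈ 38.0 kPa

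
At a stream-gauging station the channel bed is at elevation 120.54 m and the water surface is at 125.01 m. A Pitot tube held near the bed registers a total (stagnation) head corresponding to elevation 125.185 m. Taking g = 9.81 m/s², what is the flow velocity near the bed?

Near the bed, under hydrostatic conditions, the piezometric head (z + ψ) equals the free-surface elevation, 125.01 m.
Velocity head = total − piezometric = 125.185 − 125.01 = 0.175 m.
v = √(2g·h_v) = √(2 × 9.81 × 0.175) = 1.85 m/s.

v ≈ 1.85 m/s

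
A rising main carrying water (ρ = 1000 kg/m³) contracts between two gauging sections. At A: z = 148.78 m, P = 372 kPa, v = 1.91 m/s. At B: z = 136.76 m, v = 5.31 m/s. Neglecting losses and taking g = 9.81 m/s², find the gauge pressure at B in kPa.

P₂ ≈ 478 kPa

Pressure head at A: ψ₁ = P₁/(ρg) = 372×1000 / (1000 × 9.81) = 37.92 m.
Velocity heads: v₁²/2g = 1.91²/19.62 = 0.186 m; v₂²/2g = 5.31²/19.62 = 1.437 m.
Total head H = z₁ + ψ₁ + v₁²/2g = 148.78 + 37.92 + 0.186 = 186.89 m.
ψ₂ = H − z₂ − v₂²/2g = 186.89 − 136.76 − 1.437 = 48.69 m.
P₂ = ρgψ₂ = 1000 × 9.81 × 48.69 ≈ 478 kPa.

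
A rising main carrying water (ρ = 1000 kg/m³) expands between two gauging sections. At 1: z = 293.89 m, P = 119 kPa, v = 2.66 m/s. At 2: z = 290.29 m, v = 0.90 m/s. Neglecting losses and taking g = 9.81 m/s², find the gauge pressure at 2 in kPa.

Pressure head at 1: ψ₁ = P₁/(ρg) = 119×1000 / (1000 × 9.81) = 12.13 m.
Velocity heads: v₁²/2g = 2.66²/19.62 = 0.361 m; v₂²/2g = 0.90²/19.62 = 0.041 m.
Total head H = z₁ + ψ₁ + v₁²/2g = 293.89 + 12.13 + 0.361 = 306.38 m.
ψ₂ = H − z₂ − v₂²/2g = 306.38 − 290.29 − 0.041 = 16.05 m.
P₂ = ρgψ₂ = 1000 × 9.81 × 16.05 ≈ 157 kPa.

P₂ ≈ 157 kPa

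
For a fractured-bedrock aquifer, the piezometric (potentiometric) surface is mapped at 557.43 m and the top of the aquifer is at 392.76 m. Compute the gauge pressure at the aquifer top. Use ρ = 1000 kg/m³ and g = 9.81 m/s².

Pressure head at the aquifer top: ψ = h − z = 557.43 − 392.76 = 164.67 m.
P = ρgψ = 1000 × 9.81 × 164.67 = 1615413 Pa ≈ 1620 kPa.

P ≈ 1620 kPa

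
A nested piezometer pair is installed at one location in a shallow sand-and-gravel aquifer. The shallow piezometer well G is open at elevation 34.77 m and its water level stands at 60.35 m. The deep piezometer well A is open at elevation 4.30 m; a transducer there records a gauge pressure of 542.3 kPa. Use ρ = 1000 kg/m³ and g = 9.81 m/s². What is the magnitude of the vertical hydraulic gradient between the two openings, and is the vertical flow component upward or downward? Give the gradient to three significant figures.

Total head at well G: h = 60.35 m (water level in the standpipe).
Pressure head at well A: ψ = P/(ρg) = 542.3×1000 / (1000 × 9.81) = 55.28 m.
Total head at well A: h = z + ψ = 4.30 + 55.28 = 59.58 m.
Δh = h(well G) − h(well A) = 60.35 − 59.58 = 0.77 m.
Vertical separation Δz = 34.77 − 4.30 = 30.47 m.
|i_v| = |Δh| / Δz = 0.77 / 30.47 = 0.0253.
Head is higher in the shallow piezometer, so vertical flow is downward (recharge condition).

|i_v| ≈ 0.0253; vertical flow is downward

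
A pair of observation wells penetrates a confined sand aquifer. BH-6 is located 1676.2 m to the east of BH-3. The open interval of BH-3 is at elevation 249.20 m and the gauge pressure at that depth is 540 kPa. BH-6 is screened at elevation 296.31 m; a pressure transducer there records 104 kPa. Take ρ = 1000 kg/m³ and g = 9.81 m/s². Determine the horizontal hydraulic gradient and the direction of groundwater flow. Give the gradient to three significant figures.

i ≈ 0.00159; groundwater flows toward the west

Pressure head at BH-3: ψ = P/(ρg) = 540×1000 / (1000 × 9.81) = 55.05 m.
Total head at BH-3: h = z + ψ = 249.20 + 55.05 = 304.25 m.
Pressure head at BH-6: ψ = P/(ρg) = 104×1000 / (1000 × 9.81) = 10.60 m.
Total head at BH-6: h = z + ψ = 296.31 + 10.60 = 306.91 m.
Head difference: h(BH-3) − h(BH-6) = 304.25 − 306.91 = -2.66 m.
Hydraulic gradient: i = |Δh| / L = 2.66 / 1676.2 = 0.00159.
Flow is from higher to lower head: from BH-6 toward BH-3, i.e. toward the west.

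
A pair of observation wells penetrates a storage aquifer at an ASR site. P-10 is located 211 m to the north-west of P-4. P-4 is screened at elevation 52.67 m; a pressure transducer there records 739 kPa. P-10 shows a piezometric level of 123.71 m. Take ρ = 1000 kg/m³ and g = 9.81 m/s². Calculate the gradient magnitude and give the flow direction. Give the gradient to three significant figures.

Pressure head at P-4: ψ = P/(ρg) = 739×1000 / (1000 × 9.81) = 75.33 m.
Total head at P-4: h = z + ψ = 52.67 + 75.33 = 128.00 m.
Total head at P-10: h = 123.71 m (water level in the piezometer is the total head).
Head difference: h(P-4) − h(P-10) = 128.00 − 123.71 = 4.29 m.
Hydraulic gradient: i = |Δh| / L = 4.29 / 211 = 0.0203.
Flow is from higher to lower head: from P-4 toward P-10, i.e. toward the north-west.

i ≈ 0.0203; groundwater flows toward the north-west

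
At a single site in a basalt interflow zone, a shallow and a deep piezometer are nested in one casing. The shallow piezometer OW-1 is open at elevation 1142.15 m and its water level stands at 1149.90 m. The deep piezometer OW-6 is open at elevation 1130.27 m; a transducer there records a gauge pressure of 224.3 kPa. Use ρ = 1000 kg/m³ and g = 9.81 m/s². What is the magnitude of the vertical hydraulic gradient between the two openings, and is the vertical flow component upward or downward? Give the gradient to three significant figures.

|i_v| ≈ 0.272; vertical flow is upward

Total head at OW-1: h = 1149.90 m (water level in the standpipe).
Pressure head at OW-6: ψ = P/(ρg) = 224.3×1000 / (1000 × 9.81) = 22.86 m.
Total head at OW-6: h = z + ψ = 1130.27 + 22.86 = 1153.13 m.
Δh = h(OW-1) − h(OW-6) = 1149.90 − 1153.13 = -3.23 m.
Vertical separation Δz = 1142.15 − 1130.27 = 11.88 m.
|i_v| = |Δh| / Δz = 3.23 / 11.88 = 0.272.
Head is higher in the deep piezometer, so vertical flow is upward (discharge condition).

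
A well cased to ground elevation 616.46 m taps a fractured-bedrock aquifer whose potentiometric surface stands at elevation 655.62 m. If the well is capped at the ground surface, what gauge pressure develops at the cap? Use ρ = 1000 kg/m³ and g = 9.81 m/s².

P ≈ 384 kPa

Head above the cap: Δh = 655.62 − 616.46 = 39.16 m.
P = ρgΔh = 1000 × 9.81 × 39.16 = 384160 Pa ≈ 384 kPa.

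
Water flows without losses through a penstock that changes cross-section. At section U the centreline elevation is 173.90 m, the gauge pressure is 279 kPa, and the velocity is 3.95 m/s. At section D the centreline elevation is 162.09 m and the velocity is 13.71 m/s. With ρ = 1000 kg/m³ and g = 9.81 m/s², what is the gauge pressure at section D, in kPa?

P₂ ≈ 309 kPa

Pressure head at U: ψ₁ = P₁/(ρg) = 279×1000 / (1000 × 9.81) = 28.44 m.
Velocity heads: v₁²/2g = 3.95²/19.62 = 0.795 m; v₂²/2g = 13.71²/19.62 = 9.580 m.
Total head H = z₁ + ψ₁ + v₁²/2g = 173.90 + 28.44 + 0.795 = 203.13 m.
ψ₂ = H − z₂ − v₂²/2g = 203.13 − 162.09 − 9.580 = 31.46 m.
P₂ = ρgψ₂ = 1000 × 9.81 × 31.46 ≈ 309 kPa.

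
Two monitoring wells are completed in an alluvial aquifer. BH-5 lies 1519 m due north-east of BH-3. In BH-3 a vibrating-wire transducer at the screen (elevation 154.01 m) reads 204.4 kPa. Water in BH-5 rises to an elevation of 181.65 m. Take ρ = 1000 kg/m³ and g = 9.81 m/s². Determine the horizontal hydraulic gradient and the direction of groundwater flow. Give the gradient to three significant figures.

i ≈ 0.00448; groundwater flows toward the south-west

Pressure head at BH-3: ψ = P/(ρg) = 204.4×1000 / (1000 × 9.81) = 20.84 m.
Total head at BH-3: h = z + ψ = 154.01 + 20.84 = 174.85 m.
Total head at BH-5: h = 181.65 m (water level in the piezometer is the total head).
Head difference: h(BH-3) − h(BH-5) = 174.85 − 181.65 = -6.80 m.
Hydraulic gradient: i = |Δh| / L = 6.80 / 1519 = 0.00448.
Flow is from higher to lower head: from BH-5 toward BH-3, i.e. toward the south-west.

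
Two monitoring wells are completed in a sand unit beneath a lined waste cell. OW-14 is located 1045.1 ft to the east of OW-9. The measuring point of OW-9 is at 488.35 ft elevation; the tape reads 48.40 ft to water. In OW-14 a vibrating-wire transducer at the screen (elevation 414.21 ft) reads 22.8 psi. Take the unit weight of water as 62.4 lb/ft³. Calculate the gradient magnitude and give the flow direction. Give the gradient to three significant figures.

Total head at OW-9: h = 488.35 − 48.40 = 439.95 ft.
Pressure head at OW-14: ψ = 144·P/γ = 144 × 22.8 / 62.4 = 52.62 ft.
Total head at OW-14: h = z + ψ = 414.21 + 52.62 = 466.83 ft.
Head difference: h(OW-9) − h(OW-14) = 439.95 − 466.83 = -26.88 ft.
Hydraulic gradient: i = |Δh| / L = 26.88 / 1045.1 = 0.0257.
Flow is from higher to lower head: from OW-14 toward OW-9, i.e. toward the west.

i ≈ 0.0257; groundwater flows toward the west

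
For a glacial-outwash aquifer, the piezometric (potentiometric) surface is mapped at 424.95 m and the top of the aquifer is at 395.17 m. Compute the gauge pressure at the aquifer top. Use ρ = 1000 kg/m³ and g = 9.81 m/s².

Pressure head at the aquifer top: ψ = h − z = 424.95 − 395.17 = 29.78 m.
P = ρgψ = 1000 × 9.81 × 29.78 = 292142 Pa ≈ 292 kPa.

P ≈ 292 kPa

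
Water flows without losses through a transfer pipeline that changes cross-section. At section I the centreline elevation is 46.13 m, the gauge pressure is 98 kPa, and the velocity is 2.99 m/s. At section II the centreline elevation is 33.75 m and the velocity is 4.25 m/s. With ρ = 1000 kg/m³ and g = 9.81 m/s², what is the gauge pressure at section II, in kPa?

Pressure head at I: ψ₁ = P₁/(ρg) = 98×1000 / (1000 × 9.81) = 9.99 m.
Velocity heads: v₁²/2g = 2.99²/19.62 = 0.456 m; v₂²/2g = 4.25²/19.62 = 0.921 m.
Total head H = z₁ + ψ₁ + v₁²/2g = 46.13 + 9.99 + 0.456 = 56.58 m.
ψ₂ = H − z₂ − v₂²/2g = 56.58 − 33.75 − 0.921 = 21.91 m.
P₂ = ρgψ₂ = 1000 × 9.81 × 21.91 ≈ 215 kPa.

P₂ ≈ 215 kPa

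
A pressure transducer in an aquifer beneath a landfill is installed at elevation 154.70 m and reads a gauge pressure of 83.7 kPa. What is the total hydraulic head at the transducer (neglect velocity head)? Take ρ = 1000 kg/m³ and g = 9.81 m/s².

ψ = P/(ρg) = 83.7×1000 / (1000 × 9.81) = 8.53 m.
h = z + ψ = 154.70 + 8.53 = 163.23 m.

h ≈ 163.23 m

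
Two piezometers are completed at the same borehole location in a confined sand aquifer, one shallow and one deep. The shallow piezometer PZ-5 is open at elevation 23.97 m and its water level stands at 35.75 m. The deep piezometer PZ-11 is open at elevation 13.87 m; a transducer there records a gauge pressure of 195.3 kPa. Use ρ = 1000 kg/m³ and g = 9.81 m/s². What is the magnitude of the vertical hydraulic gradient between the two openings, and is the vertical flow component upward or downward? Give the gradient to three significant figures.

|i_v| ≈ 0.195; vertical flow is downward

Total head at PZ-5: h = 35.75 m (water level in the standpipe).
Pressure head at PZ-11: ψ = P/(ρg) = 195.3×1000 / (1000 × 9.81) = 19.91 m.
Total head at PZ-11: h = z + ψ = 13.87 + 19.91 = 33.78 m.
Δh = h(PZ-5) − h(PZ-11) = 35.75 − 33.78 = 1.97 m.
Vertical separation Δz = 23.97 − 13.87 = 10.10 m.
|i_v| = |Δh| / Δz = 1.97 / 10.10 = 0.195.
Head is higher in the shallow piezometer, so vertical flow is downward (recharge condition).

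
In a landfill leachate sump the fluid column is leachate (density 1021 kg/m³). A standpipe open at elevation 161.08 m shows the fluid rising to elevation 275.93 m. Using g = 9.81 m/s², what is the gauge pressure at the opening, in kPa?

Pressure head ψ = h − z = 275.93 − 161.08 = 114.85 m.
P = ρgψ = 1021 × 9.81 × 114.85 = 1150339 Pa ≈ 1150 kPa.

P ≈ 1150 kPa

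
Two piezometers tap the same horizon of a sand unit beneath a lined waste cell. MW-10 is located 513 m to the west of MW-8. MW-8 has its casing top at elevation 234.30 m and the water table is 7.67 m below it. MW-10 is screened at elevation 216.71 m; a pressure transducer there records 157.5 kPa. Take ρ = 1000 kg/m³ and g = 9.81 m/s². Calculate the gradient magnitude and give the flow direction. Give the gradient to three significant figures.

i ≈ 0.0120; groundwater flows toward the east

Total head at MW-8: h = 234.30 − 7.67 = 226.63 m.
Pressure head at MW-10: ψ = P/(ρg) = 157.5×1000 / (1000 × 9.81) = 16.06 m.
Total head at MW-10: h = z + ψ = 216.71 + 16.06 = 232.77 m.
Head difference: h(MW-8) − h(MW-10) = 226.63 − 232.77 = -6.14 m.
Hydraulic gradient: i = |Δh| / L = 6.14 / 513 = 0.0120.
Flow is from higher to lower head: from MW-10 toward MW-8, i.e. toward the east.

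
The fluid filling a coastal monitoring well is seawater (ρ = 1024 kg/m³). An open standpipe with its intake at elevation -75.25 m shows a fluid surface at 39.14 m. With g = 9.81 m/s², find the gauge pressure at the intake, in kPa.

P ≈ 1150 kPa

Pressure head ψ = h − z = 39.14 − (-75.25) = 114.39 m.
P = ρgψ = 1024 × 9.81 × 114.39 = 1149098 Pa ≈ 1150 kPa.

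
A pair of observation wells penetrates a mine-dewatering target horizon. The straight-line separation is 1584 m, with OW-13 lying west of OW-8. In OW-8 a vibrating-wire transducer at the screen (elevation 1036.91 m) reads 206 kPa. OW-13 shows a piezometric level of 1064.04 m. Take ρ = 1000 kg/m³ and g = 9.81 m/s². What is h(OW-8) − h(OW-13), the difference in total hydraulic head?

Δh ≈ -6.13 m

Pressure head at OW-8: ψ = P/(ρg) = 206×1000 / (1000 × 9.81) = 21.00 m.
Total head at OW-8: h = z + ψ = 1036.91 + 21.00 = 1057.91 m.
Total head at OW-13: h = 1064.04 m (water level in the piezometer is the total head).
Head difference: h(OW-8) − h(OW-13) = 1057.91 − 1064.04 = -6.13 m.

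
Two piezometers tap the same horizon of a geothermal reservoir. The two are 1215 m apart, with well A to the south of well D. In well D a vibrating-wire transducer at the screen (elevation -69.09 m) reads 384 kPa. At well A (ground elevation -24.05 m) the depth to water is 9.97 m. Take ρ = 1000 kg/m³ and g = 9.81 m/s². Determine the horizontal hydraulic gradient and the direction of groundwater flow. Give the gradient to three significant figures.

i ≈ 0.00335; groundwater flows toward the south

Pressure head at well D: ψ = P/(ρg) = 384×1000 / (1000 × 9.81) = 39.14 m.
Total head at well D: h = z + ψ = -69.09 + 39.14 = -29.95 m.
Total head at well A: h = -24.05 − 9.97 = -34.02 m.
Head difference: h(well D) − h(well A) = -29.95 − (-34.02) = 4.07 m.
Hydraulic gradient: i = |Δh| / L = 4.07 / 1215 = 0.00335.
Flow is from higher to lower head: from well D toward well A, i.e. toward the south.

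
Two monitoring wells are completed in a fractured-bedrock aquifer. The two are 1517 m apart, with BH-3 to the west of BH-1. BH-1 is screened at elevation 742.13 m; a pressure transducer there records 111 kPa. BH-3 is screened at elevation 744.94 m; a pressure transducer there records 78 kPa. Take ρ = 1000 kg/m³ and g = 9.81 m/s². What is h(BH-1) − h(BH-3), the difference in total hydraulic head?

Δh ≈ 0.55 m

Pressure head at BH-1: ψ = P/(ρg) = 111×1000 / (1000 × 9.81) = 11.31 m.
Total head at BH-1: h = z + ψ = 742.13 + 11.31 = 753.44 m.
Pressure head at BH-3: ψ = P/(ρg) = 78×1000 / (1000 × 9.81) = 7.95 m.
Total head at BH-3: h = z + ψ = 744.94 + 7.95 = 752.89 m.
Head difference: h(BH-1) − h(BH-3) = 753.44 − 752.89 = 0.55 m.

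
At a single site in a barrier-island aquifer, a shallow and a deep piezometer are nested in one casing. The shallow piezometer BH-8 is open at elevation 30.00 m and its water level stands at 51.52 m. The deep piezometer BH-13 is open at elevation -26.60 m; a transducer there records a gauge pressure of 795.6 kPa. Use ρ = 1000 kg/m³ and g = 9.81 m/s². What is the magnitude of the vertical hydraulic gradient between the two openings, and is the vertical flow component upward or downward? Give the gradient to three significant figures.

|i_v| ≈ 0.0527; vertical flow is upward

Total head at BH-8: h = 51.52 m (water level in the standpipe).
Pressure head at BH-13: ψ = P/(ρg) = 795.6×1000 / (1000 × 9.81) = 81.10 m.
Total head at BH-13: h = z + ψ = -26.60 + 81.10 = 54.50 m.
Δh = h(BH-8) − h(BH-13) = 51.52 − 54.50 = -2.98 m.
Vertical separation Δz = 30.00 − (-26.60) = 56.60 m.
|i_v| = |Δh| / Δz = 2.98 / 56.60 = 0.0527.
Head is higher in the deep piezometer, so vertical flow is upward (discharge condition).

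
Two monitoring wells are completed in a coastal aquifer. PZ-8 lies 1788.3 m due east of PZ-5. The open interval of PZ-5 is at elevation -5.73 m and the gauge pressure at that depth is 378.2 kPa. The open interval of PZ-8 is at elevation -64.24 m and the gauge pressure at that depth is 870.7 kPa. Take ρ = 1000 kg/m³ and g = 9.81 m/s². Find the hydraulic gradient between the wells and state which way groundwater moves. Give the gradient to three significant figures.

Pressure head at PZ-5: ψ = P/(ρg) = 378.2×1000 / (1000 × 9.81) = 38.55 m.
Total head at PZ-5: h = z + ψ = -5.73 + 38.55 = 32.82 m.
Pressure head at PZ-8: ψ = P/(ρg) = 870.7×1000 / (1000 × 9.81) = 88.76 m.
Total head at PZ-8: h = z + ψ = -64.24 + 88.76 = 24.52 m.
Head difference: h(PZ-5) − h(PZ-8) = 32.82 − 24.52 = 8.30 m.
Hydraulic gradient: i = |Δh| / L = 8.30 / 1788.3 = 0.00464.
Flow is from higher to lower head: from PZ-5 toward PZ-8, i.e. toward the east.

i ≈ 0.00464; groundwater flows toward the east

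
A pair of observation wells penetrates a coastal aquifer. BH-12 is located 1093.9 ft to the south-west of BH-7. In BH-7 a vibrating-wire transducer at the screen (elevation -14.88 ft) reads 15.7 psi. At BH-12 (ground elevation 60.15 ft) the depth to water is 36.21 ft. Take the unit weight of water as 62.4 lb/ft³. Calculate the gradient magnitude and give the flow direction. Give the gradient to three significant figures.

Pressure head at BH-7: ψ = 144·P/γ = 144 × 15.7 / 62.4 = 36.23 ft.
Total head at BH-7: h = z + ψ = -14.88 + 36.23 = 21.35 ft.
Total head at BH-12: h = 60.15 − 36.21 = 23.94 ft.
Head difference: h(BH-7) − h(BH-12) = 21.35 − 23.94 = -2.59 ft.
Hydraulic gradient: i = |Δh| / L = 2.59 / 1093.9 = 0.00237.
Flow is from higher to lower head: from BH-12 toward BH-7, i.e. toward the north-east.

i ≈ 0.00237; groundwater flows toward the north-east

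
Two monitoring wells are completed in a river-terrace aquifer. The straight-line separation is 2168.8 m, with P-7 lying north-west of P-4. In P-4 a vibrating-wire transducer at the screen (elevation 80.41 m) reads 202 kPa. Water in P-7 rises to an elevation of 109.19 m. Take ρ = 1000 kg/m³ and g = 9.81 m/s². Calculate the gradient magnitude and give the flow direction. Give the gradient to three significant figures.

Pressure head at P-4: ψ = P/(ρg) = 202×1000 / (1000 × 9.81) = 20.59 m.
Total head at P-4: h = z + ψ = 80.41 + 20.59 = 101.00 m.
Total head at P-7: h = 109.19 m (water level in the piezometer is the total head).
Head difference: h(P-4) − h(P-7) = 101.00 − 109.19 = -8.19 m.
Hydraulic gradient: i = |Δh| / L = 8.19 / 2168.8 = 0.00378.
Flow is from higher to lower head: from P-7 toward P-4, i.e. toward the south-east.

i ≈ 0.00378; groundwater flows toward the south-east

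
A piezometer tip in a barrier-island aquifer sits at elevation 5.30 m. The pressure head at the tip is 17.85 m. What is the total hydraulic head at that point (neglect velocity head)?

h ≈ 23.15 m

h = z + ψ = 5.30 + 17.85 = 23.15 m.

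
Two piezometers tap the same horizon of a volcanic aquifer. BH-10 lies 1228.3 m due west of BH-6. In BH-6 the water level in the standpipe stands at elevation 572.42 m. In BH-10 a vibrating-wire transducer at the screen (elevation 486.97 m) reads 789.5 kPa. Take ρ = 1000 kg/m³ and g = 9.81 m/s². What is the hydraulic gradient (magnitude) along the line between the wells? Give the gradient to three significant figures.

Total head at BH-6: h = 572.42 m (water level in the piezometer is the total head).
Pressure head at BH-10: ψ = P/(ρg) = 789.5×1000 / (1000 × 9.81) = 80.48 m.
Total head at BH-10: h = z + ψ = 486.97 + 80.48 = 567.45 m.
Head difference: h(BH-6) − h(BH-10) = 572.42 − 567.45 = 4.97 m.
Hydraulic gradient: i = |Δh| / L = 4.97 / 1228.3 = 0.00405.

i ≈ 0.00405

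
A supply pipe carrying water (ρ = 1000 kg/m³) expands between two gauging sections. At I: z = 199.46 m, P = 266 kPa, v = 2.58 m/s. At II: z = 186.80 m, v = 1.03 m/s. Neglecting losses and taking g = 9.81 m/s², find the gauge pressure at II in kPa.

Pressure head at I: ψ₁ = P₁/(ρg) = 266×1000 / (1000 × 9.81) = 27.12 m.
Velocity heads: v₁²/2g = 2.58²/19.62 = 0.339 m; v₂²/2g = 1.03²/19.62 = 0.054 m.
Total head H = z₁ + ψ₁ + v₁²/2g = 199.46 + 27.12 + 0.339 = 226.92 m.
ψ₂ = H − z₂ − v₂²/2g = 226.92 − 186.80 − 0.054 = 40.07 m.
P₂ = ρgψ₂ = 1000 × 9.81 × 40.07 ≈ 393 kPa.

P₂ ≈ 393 kPa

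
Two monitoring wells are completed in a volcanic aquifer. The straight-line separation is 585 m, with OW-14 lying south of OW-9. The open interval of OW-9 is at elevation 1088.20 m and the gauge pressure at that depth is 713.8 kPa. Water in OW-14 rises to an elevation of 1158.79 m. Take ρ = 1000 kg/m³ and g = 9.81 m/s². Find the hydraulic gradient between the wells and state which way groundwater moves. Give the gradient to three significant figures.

Pressure head at OW-9: ψ = P/(ρg) = 713.8×1000 / (1000 × 9.81) = 72.76 m.
Total head at OW-9: h = z + ψ = 1088.20 + 72.76 = 1160.96 m.
Total head at OW-14: h = 1158.79 m (water level in the piezometer is the total head).
Head difference: h(OW-9) − h(OW-14) = 1160.96 − 1158.79 = 2.17 m.
Hydraulic gradient: i = |Δh| / L = 2.17 / 585 = 0.00371.
Flow is from higher to lower head: from OW-9 toward OW-14, i.e. toward the south.

i ≈ 0.00371; groundwater flows toward the south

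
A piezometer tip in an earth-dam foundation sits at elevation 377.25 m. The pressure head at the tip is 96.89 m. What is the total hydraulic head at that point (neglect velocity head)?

h = z + ψ = 377.25 + 96.89 = 474.14 m.

h ≈ 474.14 m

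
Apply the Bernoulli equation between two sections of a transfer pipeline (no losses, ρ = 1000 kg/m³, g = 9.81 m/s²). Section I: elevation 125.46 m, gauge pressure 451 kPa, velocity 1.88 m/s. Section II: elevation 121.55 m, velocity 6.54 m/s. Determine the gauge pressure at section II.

Pressure head at I: ψ₁ = P₁/(ρg) = 451×1000 / (1000 × 9.81) = 45.97 m.
Velocity heads: v₁²/2g = 1.88²/19.62 = 0.180 m; v₂²/2g = 6.54²/19.62 = 2.180 m.
Total head H = z₁ + ψ₁ + v₁²/2g = 125.46 + 45.97 + 0.180 = 171.61 m.
ψ₂ = H − z₂ − v₂²/2g = 171.61 − 121.55 − 2.180 = 47.88 m.
P₂ = ρgψ₂ = 1000 × 9.81 × 47.88 ≈ 470 kPa.

P₂ ≈ 470 kPa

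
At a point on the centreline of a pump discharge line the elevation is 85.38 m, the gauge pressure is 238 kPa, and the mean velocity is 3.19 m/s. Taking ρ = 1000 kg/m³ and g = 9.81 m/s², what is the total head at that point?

h ≈ 110.16 m

Pressure head ψ = P/(ρg) = 238×1000 / (1000 × 9.81) = 24.26 m.
Velocity head = v²/(2g) = 3.19² / (2 × 9.81) = 0.519 m.
h = z + ψ + v²/(2g) = 85.38 + 24.26 + 0.519 = 110.16 m.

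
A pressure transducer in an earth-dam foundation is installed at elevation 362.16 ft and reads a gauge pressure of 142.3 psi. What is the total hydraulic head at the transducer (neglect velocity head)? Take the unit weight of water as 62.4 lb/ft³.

ψ = 144·P/γ = 144 × 142.3 / 62.4 = 328.38 ft.
h = z + ψ = 362.16 + 328.38 = 690.54 ft.

h ≈ 690.54 ft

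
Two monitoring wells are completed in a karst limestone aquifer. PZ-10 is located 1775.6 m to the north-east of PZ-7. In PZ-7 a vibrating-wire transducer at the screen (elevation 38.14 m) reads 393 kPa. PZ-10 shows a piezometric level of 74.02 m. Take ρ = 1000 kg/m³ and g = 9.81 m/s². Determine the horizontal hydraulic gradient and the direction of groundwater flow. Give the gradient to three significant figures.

i ≈ 0.00235; groundwater flows toward the north-east

Pressure head at PZ-7: ψ = P/(ρg) = 393×1000 / (1000 × 9.81) = 40.06 m.
Total head at PZ-7: h = z + ψ = 38.14 + 40.06 = 78.20 m.
Total head at PZ-10: h = 74.02 m (water level in the piezometer is the total head).
Head difference: h(PZ-7) − h(PZ-10) = 78.20 − 74.02 = 4.18 m.
Hydraulic gradient: i = |Δh| / L = 4.18 / 1775.6 = 0.00235.
Flow is from higher to lower head: from PZ-7 toward PZ-10, i.e. toward the north-east.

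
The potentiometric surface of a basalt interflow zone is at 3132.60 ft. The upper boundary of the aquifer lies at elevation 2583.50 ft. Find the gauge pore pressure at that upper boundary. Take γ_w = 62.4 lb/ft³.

Pressure head at the aquifer top: ψ = h − z = 3132.60 − 2583.50 = 549.10 ft.
P = γψ/144 = 62.4 × 549.10 / 144 = 238 psi.

P ≈ 238 psi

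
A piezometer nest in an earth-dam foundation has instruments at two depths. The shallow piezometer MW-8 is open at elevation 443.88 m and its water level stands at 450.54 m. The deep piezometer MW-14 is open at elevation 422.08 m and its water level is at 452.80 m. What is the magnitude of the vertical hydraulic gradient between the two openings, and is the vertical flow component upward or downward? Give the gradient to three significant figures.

|i_v| ≈ 0.104; vertical flow is upward

Total head at MW-8: h = 450.54 m (water level in the standpipe).
Total head at MW-14: h = 452.80 m.
Δh = h(MW-8) − h(MW-14) = 450.54 − 452.80 = -2.26 m.
Vertical separation Δz = 443.88 − 422.08 = 21.80 m.
|i_v| = |Δh| / Δz = 2.26 / 21.80 = 0.104.
Head is higher in the deep piezometer, so vertical flow is upward (discharge condition).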